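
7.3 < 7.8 True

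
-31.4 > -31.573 True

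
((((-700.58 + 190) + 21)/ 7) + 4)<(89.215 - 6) True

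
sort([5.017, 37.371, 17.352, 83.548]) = [5.017, 17.352, 37.371, 83.548]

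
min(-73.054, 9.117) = -73.054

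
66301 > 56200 True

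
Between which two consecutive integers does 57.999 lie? 57 and 58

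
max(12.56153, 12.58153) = 12.58153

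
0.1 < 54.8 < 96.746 True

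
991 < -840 False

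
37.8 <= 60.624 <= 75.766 True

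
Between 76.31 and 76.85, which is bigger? 76.85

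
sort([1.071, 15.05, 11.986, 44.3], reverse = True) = [44.3, 15.05, 11.986, 1.071]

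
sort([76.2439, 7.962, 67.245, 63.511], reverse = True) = [76.2439, 67.245, 63.511, 7.962]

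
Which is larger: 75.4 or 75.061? 75.4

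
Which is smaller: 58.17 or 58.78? 58.17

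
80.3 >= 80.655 False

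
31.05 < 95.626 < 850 True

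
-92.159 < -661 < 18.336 False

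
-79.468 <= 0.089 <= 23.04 True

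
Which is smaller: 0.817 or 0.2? 0.2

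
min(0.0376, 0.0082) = 0.0082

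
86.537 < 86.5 False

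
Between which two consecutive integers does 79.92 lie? 79 and 80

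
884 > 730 True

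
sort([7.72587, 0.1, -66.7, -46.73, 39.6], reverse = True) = [39.6, 7.72587, 0.1, -46.73, -66.7]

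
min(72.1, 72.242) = 72.1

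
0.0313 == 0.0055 False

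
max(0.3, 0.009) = 0.3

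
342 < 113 False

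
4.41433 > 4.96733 False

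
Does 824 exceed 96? Yes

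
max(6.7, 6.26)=6.7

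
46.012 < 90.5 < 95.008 True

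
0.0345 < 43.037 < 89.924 True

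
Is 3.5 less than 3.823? Yes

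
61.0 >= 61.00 True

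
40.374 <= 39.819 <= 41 False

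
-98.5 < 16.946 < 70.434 True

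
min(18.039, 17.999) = 17.999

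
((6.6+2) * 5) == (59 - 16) True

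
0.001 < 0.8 True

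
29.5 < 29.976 True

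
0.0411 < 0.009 False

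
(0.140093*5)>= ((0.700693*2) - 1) True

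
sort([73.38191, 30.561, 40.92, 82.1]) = [30.561, 40.92, 73.38191, 82.1]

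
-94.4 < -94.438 False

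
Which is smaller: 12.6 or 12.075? 12.075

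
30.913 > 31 False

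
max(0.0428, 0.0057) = 0.0428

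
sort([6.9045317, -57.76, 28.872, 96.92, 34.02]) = [-57.76, 6.9045317, 28.872, 34.02, 96.92]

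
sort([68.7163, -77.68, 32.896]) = [-77.68, 32.896, 68.7163]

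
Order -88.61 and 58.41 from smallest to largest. -88.61, 58.41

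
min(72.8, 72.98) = 72.8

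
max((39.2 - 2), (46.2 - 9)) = 37.2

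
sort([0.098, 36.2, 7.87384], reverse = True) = [36.2, 7.87384, 0.098]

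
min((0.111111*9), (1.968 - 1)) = 0.968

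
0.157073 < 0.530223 True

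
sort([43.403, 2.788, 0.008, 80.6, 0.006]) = [0.006, 0.008, 2.788, 43.403, 80.6]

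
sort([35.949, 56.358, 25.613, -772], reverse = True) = [56.358, 35.949, 25.613, -772]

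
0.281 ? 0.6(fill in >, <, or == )<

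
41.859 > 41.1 True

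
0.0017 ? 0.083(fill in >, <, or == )<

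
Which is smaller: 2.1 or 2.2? 2.1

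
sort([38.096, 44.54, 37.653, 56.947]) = [37.653, 38.096, 44.54, 56.947]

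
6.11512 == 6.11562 False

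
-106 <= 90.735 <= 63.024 False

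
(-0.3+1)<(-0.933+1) False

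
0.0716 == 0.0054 False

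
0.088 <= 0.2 True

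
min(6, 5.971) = 5.971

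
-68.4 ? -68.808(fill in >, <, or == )>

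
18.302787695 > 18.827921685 False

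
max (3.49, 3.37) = 3.49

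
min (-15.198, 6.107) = -15.198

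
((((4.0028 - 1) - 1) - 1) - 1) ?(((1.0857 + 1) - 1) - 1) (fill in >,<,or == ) <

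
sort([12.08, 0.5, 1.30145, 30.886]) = [0.5, 1.30145, 12.08, 30.886]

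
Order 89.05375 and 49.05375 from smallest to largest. 49.05375, 89.05375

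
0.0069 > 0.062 False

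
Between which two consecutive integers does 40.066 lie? 40 and 41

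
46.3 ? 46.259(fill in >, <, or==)>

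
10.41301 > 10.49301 False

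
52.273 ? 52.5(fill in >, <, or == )<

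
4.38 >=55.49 False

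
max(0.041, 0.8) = 0.8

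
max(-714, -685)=-685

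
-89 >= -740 True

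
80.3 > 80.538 False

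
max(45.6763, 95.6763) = 95.6763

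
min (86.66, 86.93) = 86.66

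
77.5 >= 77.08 True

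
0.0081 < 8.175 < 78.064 True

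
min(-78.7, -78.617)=-78.7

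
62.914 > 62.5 True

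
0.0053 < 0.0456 True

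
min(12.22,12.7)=12.22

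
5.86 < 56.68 True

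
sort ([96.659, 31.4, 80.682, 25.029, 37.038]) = [25.029, 31.4, 37.038, 80.682, 96.659]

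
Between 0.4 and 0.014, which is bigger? 0.4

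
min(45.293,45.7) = 45.293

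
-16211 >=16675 False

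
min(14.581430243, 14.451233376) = 14.451233376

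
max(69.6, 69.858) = 69.858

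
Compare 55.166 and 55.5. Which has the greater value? 55.5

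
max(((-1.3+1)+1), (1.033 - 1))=0.7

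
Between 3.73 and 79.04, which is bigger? 79.04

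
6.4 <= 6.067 False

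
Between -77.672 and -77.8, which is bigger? -77.672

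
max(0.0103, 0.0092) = 0.0103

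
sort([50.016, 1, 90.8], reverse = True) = [90.8, 50.016, 1]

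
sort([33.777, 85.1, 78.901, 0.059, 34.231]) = [0.059, 33.777, 34.231, 78.901, 85.1]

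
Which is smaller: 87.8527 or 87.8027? 87.8027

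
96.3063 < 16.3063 False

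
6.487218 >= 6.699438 False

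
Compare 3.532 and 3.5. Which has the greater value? 3.532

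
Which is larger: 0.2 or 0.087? 0.2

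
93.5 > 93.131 True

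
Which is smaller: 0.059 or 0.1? 0.059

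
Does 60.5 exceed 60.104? Yes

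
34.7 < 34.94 True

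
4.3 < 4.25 False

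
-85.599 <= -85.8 False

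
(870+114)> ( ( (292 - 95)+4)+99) True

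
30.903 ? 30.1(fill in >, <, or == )>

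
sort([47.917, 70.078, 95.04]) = [47.917, 70.078, 95.04]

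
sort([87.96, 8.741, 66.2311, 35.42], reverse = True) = [87.96, 66.2311, 35.42, 8.741]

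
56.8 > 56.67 True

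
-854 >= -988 True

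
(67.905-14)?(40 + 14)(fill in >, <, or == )<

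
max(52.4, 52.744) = 52.744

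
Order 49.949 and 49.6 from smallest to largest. 49.6, 49.949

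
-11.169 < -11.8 False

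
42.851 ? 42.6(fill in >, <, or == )>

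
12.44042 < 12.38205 False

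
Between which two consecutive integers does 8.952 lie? 8 and 9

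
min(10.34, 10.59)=10.34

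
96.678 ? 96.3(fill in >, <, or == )>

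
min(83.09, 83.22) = 83.09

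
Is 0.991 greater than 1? No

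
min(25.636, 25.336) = 25.336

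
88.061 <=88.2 True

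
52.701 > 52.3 True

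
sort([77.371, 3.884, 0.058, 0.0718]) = [0.058, 0.0718, 3.884, 77.371]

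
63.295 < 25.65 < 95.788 False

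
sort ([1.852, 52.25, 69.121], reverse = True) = [69.121, 52.25, 1.852]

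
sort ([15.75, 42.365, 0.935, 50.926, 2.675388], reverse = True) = [50.926, 42.365, 15.75, 2.675388, 0.935]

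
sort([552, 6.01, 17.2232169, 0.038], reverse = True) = [552, 17.2232169, 6.01, 0.038]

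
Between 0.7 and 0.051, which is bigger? 0.7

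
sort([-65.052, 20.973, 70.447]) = [-65.052, 20.973, 70.447]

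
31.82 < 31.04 False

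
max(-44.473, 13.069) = 13.069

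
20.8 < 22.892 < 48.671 True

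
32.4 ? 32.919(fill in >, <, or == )<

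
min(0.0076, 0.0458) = 0.0076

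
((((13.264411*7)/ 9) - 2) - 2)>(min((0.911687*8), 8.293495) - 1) True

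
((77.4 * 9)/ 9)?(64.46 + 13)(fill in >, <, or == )<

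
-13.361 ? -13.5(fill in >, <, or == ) >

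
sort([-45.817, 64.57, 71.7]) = [-45.817, 64.57, 71.7]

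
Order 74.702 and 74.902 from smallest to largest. 74.702, 74.902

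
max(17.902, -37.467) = 17.902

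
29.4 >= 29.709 False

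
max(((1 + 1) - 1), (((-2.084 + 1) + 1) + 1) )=1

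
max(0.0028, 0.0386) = 0.0386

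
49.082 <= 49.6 True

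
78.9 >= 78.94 False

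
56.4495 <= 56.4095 False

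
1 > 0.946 True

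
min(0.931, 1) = 0.931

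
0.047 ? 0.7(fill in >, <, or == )<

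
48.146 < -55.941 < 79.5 False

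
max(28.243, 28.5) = 28.5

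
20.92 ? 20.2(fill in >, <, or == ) >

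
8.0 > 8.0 False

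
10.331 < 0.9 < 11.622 False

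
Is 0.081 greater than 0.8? No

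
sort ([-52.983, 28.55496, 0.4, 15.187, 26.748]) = [-52.983, 0.4, 15.187, 26.748, 28.55496]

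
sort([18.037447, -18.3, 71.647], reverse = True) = [71.647, 18.037447, -18.3]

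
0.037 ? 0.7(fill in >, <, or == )<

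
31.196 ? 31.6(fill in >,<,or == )<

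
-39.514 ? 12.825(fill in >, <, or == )<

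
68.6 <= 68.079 False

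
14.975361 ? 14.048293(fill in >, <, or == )>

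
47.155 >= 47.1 True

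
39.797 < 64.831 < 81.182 True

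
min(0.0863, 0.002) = 0.002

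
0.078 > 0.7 False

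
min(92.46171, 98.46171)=92.46171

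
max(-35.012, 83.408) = 83.408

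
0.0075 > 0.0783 False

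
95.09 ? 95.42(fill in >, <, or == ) <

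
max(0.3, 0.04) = 0.3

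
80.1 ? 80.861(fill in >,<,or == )<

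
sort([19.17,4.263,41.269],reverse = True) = [41.269,19.17,4.263]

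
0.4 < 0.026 False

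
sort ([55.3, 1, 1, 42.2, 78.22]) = [1, 1, 42.2, 55.3, 78.22]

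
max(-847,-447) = -447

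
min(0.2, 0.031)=0.031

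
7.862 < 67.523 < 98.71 True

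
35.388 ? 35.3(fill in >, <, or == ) >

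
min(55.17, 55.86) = 55.17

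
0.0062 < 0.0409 True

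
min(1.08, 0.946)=0.946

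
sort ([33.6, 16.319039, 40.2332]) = [16.319039, 33.6, 40.2332]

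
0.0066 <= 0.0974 True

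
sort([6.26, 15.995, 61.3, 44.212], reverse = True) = [61.3, 44.212, 15.995, 6.26]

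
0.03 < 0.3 True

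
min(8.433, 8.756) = 8.433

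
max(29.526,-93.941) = 29.526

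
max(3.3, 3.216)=3.3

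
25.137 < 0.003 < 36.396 False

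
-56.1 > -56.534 True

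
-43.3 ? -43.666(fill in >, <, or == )>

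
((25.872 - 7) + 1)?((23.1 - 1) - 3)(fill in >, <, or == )>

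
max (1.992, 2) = 2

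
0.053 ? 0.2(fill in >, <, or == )<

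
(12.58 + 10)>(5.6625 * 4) False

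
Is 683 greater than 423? Yes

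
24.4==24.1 False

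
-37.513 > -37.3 False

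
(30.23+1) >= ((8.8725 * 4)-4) False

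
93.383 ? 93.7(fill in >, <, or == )<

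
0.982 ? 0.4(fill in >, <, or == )>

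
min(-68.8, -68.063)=-68.8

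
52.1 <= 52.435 True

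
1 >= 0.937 True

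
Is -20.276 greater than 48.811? No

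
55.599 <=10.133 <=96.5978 False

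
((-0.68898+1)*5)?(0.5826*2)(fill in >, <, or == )>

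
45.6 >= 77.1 False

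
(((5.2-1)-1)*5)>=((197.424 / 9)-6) True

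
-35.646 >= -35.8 True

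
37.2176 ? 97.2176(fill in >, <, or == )<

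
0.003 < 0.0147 True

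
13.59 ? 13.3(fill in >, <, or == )>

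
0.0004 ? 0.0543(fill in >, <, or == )<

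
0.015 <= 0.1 True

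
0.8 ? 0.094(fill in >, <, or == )>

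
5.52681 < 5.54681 True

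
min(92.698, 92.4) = 92.4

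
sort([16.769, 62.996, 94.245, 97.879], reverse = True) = [97.879, 94.245, 62.996, 16.769]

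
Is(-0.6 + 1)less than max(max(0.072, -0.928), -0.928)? No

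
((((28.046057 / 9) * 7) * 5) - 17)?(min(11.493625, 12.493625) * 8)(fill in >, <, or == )>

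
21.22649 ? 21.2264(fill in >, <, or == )>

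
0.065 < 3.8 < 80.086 True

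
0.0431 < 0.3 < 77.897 True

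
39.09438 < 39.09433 False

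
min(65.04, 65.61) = 65.04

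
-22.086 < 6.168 True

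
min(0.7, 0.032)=0.032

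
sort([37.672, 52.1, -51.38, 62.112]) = [-51.38, 37.672, 52.1, 62.112]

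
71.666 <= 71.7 True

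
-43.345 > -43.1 False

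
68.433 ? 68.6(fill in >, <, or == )<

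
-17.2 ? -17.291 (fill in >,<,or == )>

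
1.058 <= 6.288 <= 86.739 True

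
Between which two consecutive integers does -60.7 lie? -61 and -60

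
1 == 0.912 False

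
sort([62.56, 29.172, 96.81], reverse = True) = [96.81, 62.56, 29.172]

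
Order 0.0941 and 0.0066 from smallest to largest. 0.0066, 0.0941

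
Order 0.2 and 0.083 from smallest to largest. 0.083, 0.2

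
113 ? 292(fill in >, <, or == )<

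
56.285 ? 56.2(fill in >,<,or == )>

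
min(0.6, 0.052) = 0.052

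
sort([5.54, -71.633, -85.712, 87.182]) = [-85.712, -71.633, 5.54, 87.182]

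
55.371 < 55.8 True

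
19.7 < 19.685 False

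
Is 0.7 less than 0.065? No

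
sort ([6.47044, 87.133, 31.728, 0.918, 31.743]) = [0.918, 6.47044, 31.728, 31.743, 87.133]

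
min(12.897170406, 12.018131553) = 12.018131553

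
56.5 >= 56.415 True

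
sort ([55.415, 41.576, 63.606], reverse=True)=[63.606, 55.415, 41.576]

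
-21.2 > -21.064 False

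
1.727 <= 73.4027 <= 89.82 True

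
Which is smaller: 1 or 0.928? 0.928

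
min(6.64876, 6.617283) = 6.617283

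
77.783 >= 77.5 True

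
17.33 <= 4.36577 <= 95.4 False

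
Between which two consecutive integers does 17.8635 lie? 17 and 18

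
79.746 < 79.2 False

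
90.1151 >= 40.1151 True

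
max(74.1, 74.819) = 74.819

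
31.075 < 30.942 False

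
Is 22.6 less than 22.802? Yes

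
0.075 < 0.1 True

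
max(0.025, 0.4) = 0.4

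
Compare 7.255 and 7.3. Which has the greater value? 7.3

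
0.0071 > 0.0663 False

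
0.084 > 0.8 False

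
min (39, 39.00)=39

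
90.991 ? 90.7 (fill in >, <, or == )>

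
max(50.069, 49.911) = 50.069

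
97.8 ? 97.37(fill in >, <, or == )>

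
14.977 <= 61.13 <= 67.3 True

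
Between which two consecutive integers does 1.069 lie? 1 and 2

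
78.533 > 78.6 False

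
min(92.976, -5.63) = -5.63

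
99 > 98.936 True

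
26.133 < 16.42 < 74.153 False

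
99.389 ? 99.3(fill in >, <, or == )>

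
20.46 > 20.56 False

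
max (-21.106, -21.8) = -21.106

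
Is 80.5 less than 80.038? No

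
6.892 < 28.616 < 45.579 True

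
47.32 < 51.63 True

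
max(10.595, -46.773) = 10.595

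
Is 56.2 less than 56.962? Yes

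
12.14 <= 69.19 True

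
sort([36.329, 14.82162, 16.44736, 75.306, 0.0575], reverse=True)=[75.306, 36.329, 16.44736, 14.82162, 0.0575]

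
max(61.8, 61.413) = 61.8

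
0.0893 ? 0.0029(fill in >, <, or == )>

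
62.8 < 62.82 True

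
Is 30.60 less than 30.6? No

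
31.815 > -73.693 True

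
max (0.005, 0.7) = 0.7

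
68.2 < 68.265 True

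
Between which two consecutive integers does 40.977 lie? 40 and 41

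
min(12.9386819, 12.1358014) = 12.1358014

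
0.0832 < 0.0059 False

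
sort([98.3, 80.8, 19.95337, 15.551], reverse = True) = [98.3, 80.8, 19.95337, 15.551]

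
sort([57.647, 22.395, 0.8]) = [0.8, 22.395, 57.647]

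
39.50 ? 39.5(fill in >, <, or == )==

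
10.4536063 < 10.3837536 False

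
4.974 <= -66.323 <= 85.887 False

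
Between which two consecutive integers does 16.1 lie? 16 and 17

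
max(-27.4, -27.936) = -27.4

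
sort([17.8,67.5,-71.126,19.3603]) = [-71.126,17.8,19.3603,67.5]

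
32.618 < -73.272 False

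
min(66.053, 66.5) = 66.053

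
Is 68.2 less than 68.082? No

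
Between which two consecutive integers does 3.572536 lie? 3 and 4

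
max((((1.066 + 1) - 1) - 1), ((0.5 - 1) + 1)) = 0.5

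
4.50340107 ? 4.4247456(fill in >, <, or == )>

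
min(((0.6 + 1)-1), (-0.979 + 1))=0.021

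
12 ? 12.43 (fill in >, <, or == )<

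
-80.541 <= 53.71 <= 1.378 False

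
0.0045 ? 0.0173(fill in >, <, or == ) <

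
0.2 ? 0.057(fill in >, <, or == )>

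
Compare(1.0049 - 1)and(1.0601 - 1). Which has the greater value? (1.0601 - 1)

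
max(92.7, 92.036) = 92.7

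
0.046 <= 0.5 True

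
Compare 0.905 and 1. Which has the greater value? 1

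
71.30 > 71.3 False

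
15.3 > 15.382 False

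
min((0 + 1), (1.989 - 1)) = 0.989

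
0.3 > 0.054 True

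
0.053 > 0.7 False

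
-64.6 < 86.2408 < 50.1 False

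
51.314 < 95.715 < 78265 True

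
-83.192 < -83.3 False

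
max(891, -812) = 891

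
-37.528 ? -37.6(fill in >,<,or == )>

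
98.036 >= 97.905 True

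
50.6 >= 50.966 False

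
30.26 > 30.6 False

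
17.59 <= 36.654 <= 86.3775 True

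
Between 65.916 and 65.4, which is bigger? 65.916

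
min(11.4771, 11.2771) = 11.2771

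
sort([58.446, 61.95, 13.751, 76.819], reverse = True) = [76.819, 61.95, 58.446, 13.751]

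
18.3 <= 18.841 True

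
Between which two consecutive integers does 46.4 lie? 46 and 47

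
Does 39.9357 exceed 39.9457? No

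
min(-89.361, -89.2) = -89.361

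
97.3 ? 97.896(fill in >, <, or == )<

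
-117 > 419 False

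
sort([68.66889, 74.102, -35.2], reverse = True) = [74.102, 68.66889, -35.2]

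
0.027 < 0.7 True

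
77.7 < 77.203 False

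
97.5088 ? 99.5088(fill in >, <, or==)<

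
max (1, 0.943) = 1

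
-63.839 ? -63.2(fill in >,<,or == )<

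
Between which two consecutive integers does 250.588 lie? 250 and 251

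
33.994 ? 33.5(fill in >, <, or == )>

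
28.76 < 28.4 False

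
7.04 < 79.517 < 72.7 False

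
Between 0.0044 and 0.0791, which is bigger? 0.0791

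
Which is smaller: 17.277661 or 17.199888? 17.199888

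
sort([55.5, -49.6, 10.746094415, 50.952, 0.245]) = [-49.6, 0.245, 10.746094415, 50.952, 55.5]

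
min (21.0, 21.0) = 21.0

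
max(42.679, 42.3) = 42.679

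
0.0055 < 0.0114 True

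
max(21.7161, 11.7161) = 21.7161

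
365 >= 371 False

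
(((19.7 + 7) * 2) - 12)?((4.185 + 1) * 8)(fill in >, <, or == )<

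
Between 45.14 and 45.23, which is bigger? 45.23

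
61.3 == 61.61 False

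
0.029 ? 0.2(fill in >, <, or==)<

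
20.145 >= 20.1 True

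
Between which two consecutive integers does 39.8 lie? 39 and 40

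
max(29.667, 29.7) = 29.7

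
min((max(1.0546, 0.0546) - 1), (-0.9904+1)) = 0.0096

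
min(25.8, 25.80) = 25.8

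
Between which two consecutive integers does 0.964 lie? 0 and 1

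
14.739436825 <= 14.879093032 True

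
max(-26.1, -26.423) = -26.1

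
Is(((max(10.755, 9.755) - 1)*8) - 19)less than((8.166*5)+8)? No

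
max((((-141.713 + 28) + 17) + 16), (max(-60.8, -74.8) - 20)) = -80.713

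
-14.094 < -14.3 False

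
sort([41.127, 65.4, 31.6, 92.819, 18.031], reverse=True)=[92.819, 65.4, 41.127, 31.6, 18.031]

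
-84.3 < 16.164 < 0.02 False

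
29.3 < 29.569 True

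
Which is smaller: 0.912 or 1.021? 0.912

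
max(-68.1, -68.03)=-68.03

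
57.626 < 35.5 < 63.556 False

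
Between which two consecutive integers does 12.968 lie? 12 and 13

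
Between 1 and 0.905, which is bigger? 1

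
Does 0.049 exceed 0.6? No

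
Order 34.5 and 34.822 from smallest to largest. 34.5, 34.822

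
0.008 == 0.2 False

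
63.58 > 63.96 False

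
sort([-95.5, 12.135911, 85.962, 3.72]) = [-95.5, 3.72, 12.135911, 85.962]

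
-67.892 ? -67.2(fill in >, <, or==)<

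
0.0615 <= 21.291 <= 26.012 True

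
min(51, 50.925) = 50.925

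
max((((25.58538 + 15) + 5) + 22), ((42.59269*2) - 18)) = 67.58538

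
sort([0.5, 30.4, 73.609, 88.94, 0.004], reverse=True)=[88.94, 73.609, 30.4, 0.5, 0.004]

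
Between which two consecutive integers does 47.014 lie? 47 and 48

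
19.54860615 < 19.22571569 False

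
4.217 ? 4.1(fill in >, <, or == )>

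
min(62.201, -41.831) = -41.831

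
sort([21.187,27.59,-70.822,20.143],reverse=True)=[27.59,21.187,20.143,-70.822]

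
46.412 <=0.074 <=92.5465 False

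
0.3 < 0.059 False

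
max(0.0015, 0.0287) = 0.0287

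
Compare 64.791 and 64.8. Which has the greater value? 64.8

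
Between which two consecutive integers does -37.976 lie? -38 and -37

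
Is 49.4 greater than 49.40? No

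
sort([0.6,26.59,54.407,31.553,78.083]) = [0.6,26.59,31.553,54.407,78.083]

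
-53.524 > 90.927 False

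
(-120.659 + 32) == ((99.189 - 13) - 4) False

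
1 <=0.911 False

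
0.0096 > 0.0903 False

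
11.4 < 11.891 True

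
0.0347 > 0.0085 True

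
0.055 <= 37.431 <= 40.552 True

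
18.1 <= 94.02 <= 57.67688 False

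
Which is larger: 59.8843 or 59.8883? 59.8883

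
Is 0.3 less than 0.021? No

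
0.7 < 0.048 False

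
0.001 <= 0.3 True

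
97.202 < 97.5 True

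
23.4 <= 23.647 True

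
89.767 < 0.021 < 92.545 False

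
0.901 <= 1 True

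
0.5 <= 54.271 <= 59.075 True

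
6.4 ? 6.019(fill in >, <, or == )>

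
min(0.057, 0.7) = 0.057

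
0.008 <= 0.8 True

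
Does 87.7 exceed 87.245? Yes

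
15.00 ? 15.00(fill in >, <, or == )==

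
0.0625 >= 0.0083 True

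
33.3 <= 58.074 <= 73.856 True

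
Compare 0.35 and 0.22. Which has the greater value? 0.35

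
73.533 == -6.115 False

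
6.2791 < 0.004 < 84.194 False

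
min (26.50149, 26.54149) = 26.50149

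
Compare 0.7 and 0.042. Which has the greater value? 0.7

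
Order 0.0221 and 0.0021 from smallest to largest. 0.0021, 0.0221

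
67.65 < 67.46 False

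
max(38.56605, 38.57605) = 38.57605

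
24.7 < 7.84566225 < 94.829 False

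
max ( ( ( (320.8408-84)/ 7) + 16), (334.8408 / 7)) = 49.8344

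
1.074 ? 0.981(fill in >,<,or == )>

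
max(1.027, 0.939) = 1.027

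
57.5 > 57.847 False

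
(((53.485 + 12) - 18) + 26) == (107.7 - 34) False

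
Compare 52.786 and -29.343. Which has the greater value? 52.786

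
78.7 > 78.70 False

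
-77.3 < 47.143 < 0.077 False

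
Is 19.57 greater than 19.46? Yes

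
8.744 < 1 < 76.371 False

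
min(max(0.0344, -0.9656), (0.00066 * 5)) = 0.0033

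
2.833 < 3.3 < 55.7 True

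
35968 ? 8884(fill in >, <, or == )>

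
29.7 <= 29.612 False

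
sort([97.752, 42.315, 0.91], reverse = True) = [97.752, 42.315, 0.91]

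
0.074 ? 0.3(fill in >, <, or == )<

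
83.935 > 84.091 False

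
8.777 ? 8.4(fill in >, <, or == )>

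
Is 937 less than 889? No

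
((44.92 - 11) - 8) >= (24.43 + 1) True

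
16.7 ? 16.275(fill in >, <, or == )>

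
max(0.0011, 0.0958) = 0.0958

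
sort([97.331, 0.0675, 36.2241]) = [0.0675, 36.2241, 97.331]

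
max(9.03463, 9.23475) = 9.23475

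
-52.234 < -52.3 False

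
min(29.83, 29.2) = 29.2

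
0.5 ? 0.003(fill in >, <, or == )>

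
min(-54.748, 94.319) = -54.748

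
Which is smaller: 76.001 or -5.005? -5.005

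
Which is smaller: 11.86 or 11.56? 11.56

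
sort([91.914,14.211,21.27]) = [14.211,21.27,91.914]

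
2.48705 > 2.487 True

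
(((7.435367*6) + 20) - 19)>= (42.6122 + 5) False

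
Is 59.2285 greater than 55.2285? Yes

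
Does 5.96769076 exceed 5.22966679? Yes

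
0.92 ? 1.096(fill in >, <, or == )<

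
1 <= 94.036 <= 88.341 False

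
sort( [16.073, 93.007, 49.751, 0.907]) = [0.907, 16.073, 49.751, 93.007]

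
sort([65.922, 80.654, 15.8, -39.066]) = [-39.066, 15.8, 65.922, 80.654]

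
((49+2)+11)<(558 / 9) False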